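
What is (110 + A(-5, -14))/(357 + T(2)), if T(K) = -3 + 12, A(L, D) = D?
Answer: 16/61 ≈ 0.26230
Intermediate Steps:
T(K) = 9
(110 + A(-5, -14))/(357 + T(2)) = (110 - 14)/(357 + 9) = 96/366 = 96*(1/366) = 16/61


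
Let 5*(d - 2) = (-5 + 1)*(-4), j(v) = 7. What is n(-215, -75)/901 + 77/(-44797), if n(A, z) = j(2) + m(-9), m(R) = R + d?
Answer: 369867/201810485 ≈ 0.0018327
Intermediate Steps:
d = 26/5 (d = 2 + ((-5 + 1)*(-4))/5 = 2 + (-4*(-4))/5 = 2 + (⅕)*16 = 2 + 16/5 = 26/5 ≈ 5.2000)
m(R) = 26/5 + R (m(R) = R + 26/5 = 26/5 + R)
n(A, z) = 16/5 (n(A, z) = 7 + (26/5 - 9) = 7 - 19/5 = 16/5)
n(-215, -75)/901 + 77/(-44797) = (16/5)/901 + 77/(-44797) = (16/5)*(1/901) + 77*(-1/44797) = 16/4505 - 77/44797 = 369867/201810485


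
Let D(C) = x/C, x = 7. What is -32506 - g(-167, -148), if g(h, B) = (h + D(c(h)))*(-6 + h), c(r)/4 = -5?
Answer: -1229151/20 ≈ -61458.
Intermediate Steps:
c(r) = -20 (c(r) = 4*(-5) = -20)
D(C) = 7/C
g(h, B) = (-6 + h)*(-7/20 + h) (g(h, B) = (h + 7/(-20))*(-6 + h) = (h + 7*(-1/20))*(-6 + h) = (h - 7/20)*(-6 + h) = (-7/20 + h)*(-6 + h) = (-6 + h)*(-7/20 + h))
-32506 - g(-167, -148) = -32506 - (21/10 + (-167)² - 127/20*(-167)) = -32506 - (21/10 + 27889 + 21209/20) = -32506 - 1*579031/20 = -32506 - 579031/20 = -1229151/20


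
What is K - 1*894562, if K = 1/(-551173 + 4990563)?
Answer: -3971309597179/4439390 ≈ -8.9456e+5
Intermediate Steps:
K = 1/4439390 ≈ 2.2526e-7
K - 1*894562 = 1/4439390 - 1*894562 = 1/4439390 - 894562 = -3971309597179/4439390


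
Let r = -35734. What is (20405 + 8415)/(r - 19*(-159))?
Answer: -28820/32713 ≈ -0.88099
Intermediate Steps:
(20405 + 8415)/(r - 19*(-159)) = (20405 + 8415)/(-35734 - 19*(-159)) = 28820/(-35734 + 3021) = 28820/(-32713) = 28820*(-1/32713) = -28820/32713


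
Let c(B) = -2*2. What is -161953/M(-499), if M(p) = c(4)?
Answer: 161953/4 ≈ 40488.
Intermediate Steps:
c(B) = -4
M(p) = -4
-161953/M(-499) = -161953/(-4) = -161953*(-¼) = 161953/4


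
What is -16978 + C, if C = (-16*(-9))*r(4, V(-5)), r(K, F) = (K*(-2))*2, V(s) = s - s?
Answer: -19282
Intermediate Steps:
V(s) = 0
r(K, F) = -4*K (r(K, F) = -2*K*2 = -4*K)
C = -2304 (C = (-16*(-9))*(-4*4) = 144*(-16) = -2304)
-16978 + C = -16978 - 2304 = -19282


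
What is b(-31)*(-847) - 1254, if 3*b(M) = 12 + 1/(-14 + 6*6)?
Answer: -27929/6 ≈ -4654.8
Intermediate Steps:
b(M) = 265/66 (b(M) = (12 + 1/(-14 + 6*6))/3 = (12 + 1/(-14 + 36))/3 = (12 + 1/22)/3 = (1/3)*(265/22) = 265/66)
b(-31)*(-847) - 1254 = (265/66)*(-847) - 1254 = -20405/6 - 1254 = -27929/6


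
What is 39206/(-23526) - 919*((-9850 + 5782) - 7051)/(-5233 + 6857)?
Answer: 120166745171/19103112 ≈ 6290.4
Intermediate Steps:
39206/(-23526) - 919*((-9850 + 5782) - 7051)/(-5233 + 6857) = 39206*(-1/23526) - 919/(1624/(-4068 - 7051)) = -19603/11763 - 919/(1624/(-11119)) = -19603/11763 - 919/(1624*(-1/11119)) = -19603/11763 - 919/(-1624/11119) = -19603/11763 - 919*(-11119/1624) = -19603/11763 + 10218361/1624 = 120166745171/19103112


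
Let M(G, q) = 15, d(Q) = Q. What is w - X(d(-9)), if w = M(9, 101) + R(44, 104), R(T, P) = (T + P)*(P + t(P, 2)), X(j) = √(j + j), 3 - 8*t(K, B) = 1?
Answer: 15444 - 3*I*√2 ≈ 15444.0 - 4.2426*I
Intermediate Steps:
t(K, B) = ¼ (t(K, B) = 3/8 - ⅛*1 = 3/8 - ⅛ = ¼)
X(j) = √2*√j (X(j) = √(2*j) = √2*√j)
R(T, P) = (¼ + P)*(P + T) (R(T, P) = (T + P)*(P + ¼) = (P + T)*(¼ + P) = (¼ + P)*(P + T))
w = 15444 (w = 15 + (104² + (¼)*104 + (¼)*44 + 104*44) = 15 + (10816 + 26 + 11 + 4576) = 15 + 15429 = 15444)
w - X(d(-9)) = 15444 - √2*√(-9) = 15444 - √2*3*I = 15444 - 3*I*√2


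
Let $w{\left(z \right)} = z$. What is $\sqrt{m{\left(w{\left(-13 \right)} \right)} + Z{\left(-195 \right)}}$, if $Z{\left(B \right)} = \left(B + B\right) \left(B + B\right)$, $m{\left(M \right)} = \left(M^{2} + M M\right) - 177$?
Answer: $\sqrt{152261} \approx 390.21$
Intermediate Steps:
$m{\left(M \right)} = -177 + 2 M^{2}$ ($m{\left(M \right)} = \left(M^{2} + M^{2}\right) - 177 = 2 M^{2} - 177 = -177 + 2 M^{2}$)
$Z{\left(B \right)} = 4 B^{2}$ ($Z{\left(B \right)} = 2 B 2 B = 4 B^{2}$)
$\sqrt{m{\left(w{\left(-13 \right)} \right)} + Z{\left(-195 \right)}} = \sqrt{\left(-177 + 2 \left(-13\right)^{2}\right) + 4 \left(-195\right)^{2}} = \sqrt{\left(-177 + 2 \cdot 169\right) + 4 \cdot 38025} = \sqrt{\left(-177 + 338\right) + 152100} = \sqrt{161 + 152100} = \sqrt{152261}$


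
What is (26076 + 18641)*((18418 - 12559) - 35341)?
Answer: -1318346594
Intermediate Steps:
(26076 + 18641)*((18418 - 12559) - 35341) = 44717*(5859 - 35341) = 44717*(-29482) = -1318346594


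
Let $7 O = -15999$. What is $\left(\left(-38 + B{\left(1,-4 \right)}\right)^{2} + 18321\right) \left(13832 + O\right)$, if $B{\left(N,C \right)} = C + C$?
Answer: $\frac{1651820525}{7} \approx 2.3597 \cdot 10^{8}$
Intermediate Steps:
$O = - \frac{15999}{7}$ ($O = \frac{1}{7} \left(-15999\right) = - \frac{15999}{7} \approx -2285.6$)
$B{\left(N,C \right)} = 2 C$
$\left(\left(-38 + B{\left(1,-4 \right)}\right)^{2} + 18321\right) \left(13832 + O\right) = \left(\left(-38 + 2 \left(-4\right)\right)^{2} + 18321\right) \left(13832 - \frac{15999}{7}\right) = \left(\left(-38 - 8\right)^{2} + 18321\right) \frac{80825}{7} = \left(\left(-46\right)^{2} + 18321\right) \frac{80825}{7} = \left(2116 + 18321\right) \frac{80825}{7} = 20437 \cdot \frac{80825}{7} = \frac{1651820525}{7}$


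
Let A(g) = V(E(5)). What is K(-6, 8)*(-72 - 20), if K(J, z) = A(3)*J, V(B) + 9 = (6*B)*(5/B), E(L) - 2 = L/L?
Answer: 11592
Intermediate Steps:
E(L) = 3 (E(L) = 2 + L/L = 2 + 1 = 3)
V(B) = 21 (V(B) = -9 + (6*B)*(5/B) = -9 + 30 = 21)
A(g) = 21
K(J, z) = 21*J
K(-6, 8)*(-72 - 20) = (21*(-6))*(-72 - 20) = -126*(-92) = 11592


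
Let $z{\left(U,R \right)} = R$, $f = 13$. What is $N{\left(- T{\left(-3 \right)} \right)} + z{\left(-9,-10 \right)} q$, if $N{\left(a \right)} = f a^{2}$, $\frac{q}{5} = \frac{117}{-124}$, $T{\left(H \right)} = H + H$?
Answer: $\frac{31941}{62} \approx 515.18$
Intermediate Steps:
$T{\left(H \right)} = 2 H$
$q = - \frac{585}{124}$ ($q = 5 \frac{117}{-124} = 5 \cdot 117 \left(- \frac{1}{124}\right) = 5 \left(- \frac{117}{124}\right) = - \frac{585}{124} \approx -4.7177$)
$N{\left(a \right)} = 13 a^{2}$
$N{\left(- T{\left(-3 \right)} \right)} + z{\left(-9,-10 \right)} q = 13 \left(- 2 \left(-3\right)\right)^{2} - - \frac{2925}{62} = 13 \left(\left(-1\right) \left(-6\right)\right)^{2} + \frac{2925}{62} = 13 \cdot 6^{2} + \frac{2925}{62} = 13 \cdot 36 + \frac{2925}{62} = 468 + \frac{2925}{62} = \frac{31941}{62}$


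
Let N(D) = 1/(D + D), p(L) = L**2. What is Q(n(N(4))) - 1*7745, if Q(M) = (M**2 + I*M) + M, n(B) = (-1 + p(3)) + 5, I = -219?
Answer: -10410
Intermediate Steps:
N(D) = 1/(2*D)
n(B) = 13 (n(B) = (-1 + 3**2) + 5 = (-1 + 9) + 5 = 8 + 5 = 13)
Q(M) = M**2 - 218*M (Q(M) = (M**2 - 219*M) + M = M**2 - 218*M)
Q(n(N(4))) - 1*7745 = 13*(-218 + 13) - 1*7745 = 13*(-205) - 7745 = -2665 - 7745 = -10410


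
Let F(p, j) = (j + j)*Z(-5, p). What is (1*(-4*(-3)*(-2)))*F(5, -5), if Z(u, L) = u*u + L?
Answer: 7200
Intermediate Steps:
Z(u, L) = L + u² (Z(u, L) = u² + L = L + u²)
F(p, j) = 2*j*(25 + p) (F(p, j) = (j + j)*(p + (-5)²) = (2*j)*(p + 25) = (2*j)*(25 + p) = 2*j*(25 + p))
(1*(-4*(-3)*(-2)))*F(5, -5) = (1*(-4*(-3)*(-2)))*(2*(-5)*(25 + 5)) = (1*(12*(-2)))*(2*(-5)*30) = (1*(-24))*(-300) = -24*(-300) = 7200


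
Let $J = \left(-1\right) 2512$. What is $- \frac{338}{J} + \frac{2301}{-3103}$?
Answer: $- \frac{2365649}{3897368} \approx -0.60699$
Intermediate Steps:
$J = -2512$
$- \frac{338}{J} + \frac{2301}{-3103} = - \frac{338}{-2512} + \frac{2301}{-3103} = \left(-338\right) \left(- \frac{1}{2512}\right) + 2301 \left(- \frac{1}{3103}\right) = \frac{169}{1256} - \frac{2301}{3103} = - \frac{2365649}{3897368}$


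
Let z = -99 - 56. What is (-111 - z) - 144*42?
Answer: -6004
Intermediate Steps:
z = -155
(-111 - z) - 144*42 = (-111 - 1*(-155)) - 144*42 = (-111 + 155) - 6048 = 44 - 6048 = -6004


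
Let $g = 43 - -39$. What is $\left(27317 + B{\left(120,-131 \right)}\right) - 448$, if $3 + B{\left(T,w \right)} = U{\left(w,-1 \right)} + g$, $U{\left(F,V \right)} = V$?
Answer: $26947$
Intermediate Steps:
$g = 82$ ($g = 43 + 39 = 82$)
$B{\left(T,w \right)} = 78$ ($B{\left(T,w \right)} = -3 + \left(-1 + 82\right) = -3 + 81 = 78$)
$\left(27317 + B{\left(120,-131 \right)}\right) - 448 = \left(27317 + 78\right) - 448 = 27395 - 448 = 26947$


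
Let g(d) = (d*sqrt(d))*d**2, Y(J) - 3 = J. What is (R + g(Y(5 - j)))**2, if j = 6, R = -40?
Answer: 1728 - 640*sqrt(2) ≈ 822.90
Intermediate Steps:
Y(J) = 3 + J
g(d) = d**(7/2) (g(d) = d**(3/2)*d**2 = d**(7/2))
(R + g(Y(5 - j)))**2 = (-40 + (3 + (5 - 1*6))**(7/2))**2 = (-40 + (3 + (5 - 6))**(7/2))**2 = (-40 + (3 - 1)**(7/2))**2 = (-40 + 2**(7/2))**2 = (-40 + 8*sqrt(2))**2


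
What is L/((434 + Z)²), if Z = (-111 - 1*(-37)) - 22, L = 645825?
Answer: 645825/114244 ≈ 5.6530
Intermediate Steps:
Z = -96 (Z = (-111 + 37) - 22 = -74 - 22 = -96)
L/((434 + Z)²) = 645825/((434 - 96)²) = 645825/(338²) = 645825/114244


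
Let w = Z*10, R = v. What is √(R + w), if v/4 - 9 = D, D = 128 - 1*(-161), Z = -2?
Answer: 2*√293 ≈ 34.234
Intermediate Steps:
D = 289 (D = 128 + 161 = 289)
v = 1192 (v = 36 + 4*289 = 36 + 1156 = 1192)
R = 1192
w = -20 (w = -2*10 = -20)
√(R + w) = √(1192 - 20) = √1172 = 2*√293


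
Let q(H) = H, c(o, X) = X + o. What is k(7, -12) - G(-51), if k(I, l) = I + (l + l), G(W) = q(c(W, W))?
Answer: 85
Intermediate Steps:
G(W) = 2*W (G(W) = W + W = 2*W)
k(I, l) = I + 2*l
k(7, -12) - G(-51) = (7 + 2*(-12)) - 2*(-51) = (7 - 24) - 1*(-102) = -17 + 102 = 85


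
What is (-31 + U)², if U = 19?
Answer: 144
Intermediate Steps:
(-31 + U)² = (-31 + 19)² = (-12)² = 144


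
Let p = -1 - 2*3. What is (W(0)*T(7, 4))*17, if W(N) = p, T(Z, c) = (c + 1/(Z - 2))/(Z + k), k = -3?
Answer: -2499/20 ≈ -124.95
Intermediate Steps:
p = -7 (p = -1 - 6 = -7)
T(Z, c) = (c + 1/(-2 + Z))/(-3 + Z) (T(Z, c) = (c + 1/(Z - 2))/(Z - 3) = (c + 1/(-2 + Z))/(-3 + Z))
W(N) = -7
(W(0)*T(7, 4))*17 = -7*(1 - 2*4 + 7*4)/(6 + 7² - 5*7)*17 = -7*(1 - 8 + 28)/(6 + 49 - 35)*17 = -7*21/20*17 = -147/20*17 = -2499/20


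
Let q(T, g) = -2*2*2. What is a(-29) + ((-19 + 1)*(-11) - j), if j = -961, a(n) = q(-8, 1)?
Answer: 1151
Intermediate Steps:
q(T, g) = -8 (q(T, g) = -4*2 = -8)
a(n) = -8
a(-29) + ((-19 + 1)*(-11) - j) = -8 + ((-19 + 1)*(-11) - 1*(-961)) = -8 + (-18*(-11) + 961) = -8 + (198 + 961) = -8 + 1159 = 1151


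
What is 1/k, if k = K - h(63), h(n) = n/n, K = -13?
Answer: -1/14 ≈ -0.071429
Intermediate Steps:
h(n) = 1
k = -14 (k = -13 - 1*1 = -13 - 1 = -14)
1/k = 1/(-14) = -1/14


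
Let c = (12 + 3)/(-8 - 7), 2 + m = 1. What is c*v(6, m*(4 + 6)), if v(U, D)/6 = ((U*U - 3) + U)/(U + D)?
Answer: 117/2 ≈ 58.500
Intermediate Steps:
m = -1 (m = -2 + 1 = -1)
c = -1 (c = 15/(-15) = 15*(-1/15) = -1)
v(U, D) = 6*(-3 + U + U²)/(D + U) (v(U, D) = 6*(((U*U - 3) + U)/(U + D)) = 6*(((U² - 3) + U)/(D + U)) = 6*(((-3 + U²) + U)/(D + U)) = 6*((-3 + U + U²)/(D + U)) = 6*(-3 + U + U²)/(D + U))
c*v(6, m*(4 + 6)) = -6*(-3 + 6 + 6²)/(-(4 + 6) + 6) = -6*(-3 + 6 + 36)/(-1*10 + 6) = -6*39/(-10 + 6) = -6*39/(-4) = -6*(-1)*39/4 = -1*(-117/2) = 117/2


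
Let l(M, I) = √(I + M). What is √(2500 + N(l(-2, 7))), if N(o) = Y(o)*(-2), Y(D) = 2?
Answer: 8*√39 ≈ 49.960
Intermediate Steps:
N(o) = -4 (N(o) = 2*(-2) = -4)
√(2500 + N(l(-2, 7))) = √(2500 - 4) = √2496 = 8*√39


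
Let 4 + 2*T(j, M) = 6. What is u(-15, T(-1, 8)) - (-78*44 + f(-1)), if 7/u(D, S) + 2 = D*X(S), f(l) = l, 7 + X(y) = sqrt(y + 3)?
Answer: 250616/73 ≈ 3433.1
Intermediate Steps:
X(y) = -7 + sqrt(3 + y) (X(y) = -7 + sqrt(y + 3) = -7 + sqrt(3 + y))
T(j, M) = 1 (T(j, M) = -2 + (1/2)*6 = -2 + 3 = 1)
u(D, S) = 7/(-2 + D*(-7 + sqrt(3 + S)))
u(-15, T(-1, 8)) - (-78*44 + f(-1)) = 7/(-2 - 15*(-7 + sqrt(3 + 1))) - (-78*44 - 1) = 7/(-2 - 15*(-7 + sqrt(4))) - (-3432 - 1) = 7/(-2 - 15*(-7 + 2)) - 1*(-3433) = 7/(-2 - 15*(-5)) + 3433 = 7/(-2 + 75) + 3433 = 7/73 + 3433 = 250616/73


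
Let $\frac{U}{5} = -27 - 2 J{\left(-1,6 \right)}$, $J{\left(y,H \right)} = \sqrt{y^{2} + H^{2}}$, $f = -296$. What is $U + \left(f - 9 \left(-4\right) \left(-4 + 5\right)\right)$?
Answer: $-395 - 10 \sqrt{37} \approx -455.83$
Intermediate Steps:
$J{\left(y,H \right)} = \sqrt{H^{2} + y^{2}}$
$U = -135 - 10 \sqrt{37}$ ($U = 5 \left(-27 - 2 \sqrt{6^{2} + \left(-1\right)^{2}}\right) = 5 \left(-27 - 2 \sqrt{36 + 1}\right) = 5 \left(-27 - 2 \sqrt{37}\right) = -135 - 10 \sqrt{37} \approx -195.83$)
$U + \left(f - 9 \left(-4\right) \left(-4 + 5\right)\right) = \left(-135 - 10 \sqrt{37}\right) - \left(296 + 9 \left(-4\right) \left(-4 + 5\right)\right) = \left(-135 - 10 \sqrt{37}\right) - \left(296 - 36\right) = \left(-135 - 10 \sqrt{37}\right) - 260 = -395 - 10 \sqrt{37}$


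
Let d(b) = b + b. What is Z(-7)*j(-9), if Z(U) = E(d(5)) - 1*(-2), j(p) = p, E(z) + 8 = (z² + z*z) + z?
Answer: -1836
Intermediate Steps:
d(b) = 2*b
E(z) = -8 + z + 2*z² (E(z) = -8 + ((z² + z*z) + z) = -8 + ((z² + z²) + z) = -8 + (2*z² + z) = -8 + (z + 2*z²) = -8 + z + 2*z²)
Z(U) = 204 (Z(U) = (-8 + 2*5 + 2*(2*5)²) - 1*(-2) = (-8 + 10 + 2*10²) + 2 = (-8 + 10 + 2*100) + 2 = (-8 + 10 + 200) + 2 = 202 + 2 = 204)
Z(-7)*j(-9) = 204*(-9) = -1836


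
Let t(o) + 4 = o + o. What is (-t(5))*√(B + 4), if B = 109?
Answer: -6*√113 ≈ -63.781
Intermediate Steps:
t(o) = -4 + 2*o (t(o) = -4 + (o + o) = -4 + 2*o)
(-t(5))*√(B + 4) = (-(-4 + 2*5))*√(109 + 4) = (-(-4 + 10))*√113 = (-1*6)*√113 = -6*√113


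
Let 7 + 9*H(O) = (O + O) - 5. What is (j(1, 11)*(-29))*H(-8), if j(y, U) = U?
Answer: 8932/9 ≈ 992.44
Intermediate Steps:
H(O) = -4/3 + 2*O/9 (H(O) = -7/9 + ((O + O) - 5)/9 = -7/9 + (2*O - 5)/9 = -7/9 + (-5 + 2*O)/9 = -7/9 + (-5/9 + 2*O/9) = -4/3 + 2*O/9)
(j(1, 11)*(-29))*H(-8) = (11*(-29))*(-4/3 + (2/9)*(-8)) = -319*(-4/3 - 16/9) = -319*(-28/9) = 8932/9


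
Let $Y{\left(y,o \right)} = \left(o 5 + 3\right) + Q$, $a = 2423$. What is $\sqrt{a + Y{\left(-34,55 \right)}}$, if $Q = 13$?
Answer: $\sqrt{2714} \approx 52.096$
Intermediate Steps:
$Y{\left(y,o \right)} = 16 + 5 o$ ($Y{\left(y,o \right)} = \left(o 5 + 3\right) + 13 = \left(5 o + 3\right) + 13 = \left(3 + 5 o\right) + 13 = 16 + 5 o$)
$\sqrt{a + Y{\left(-34,55 \right)}} = \sqrt{2423 + \left(16 + 5 \cdot 55\right)} = \sqrt{2423 + \left(16 + 275\right)} = \sqrt{2423 + 291} = \sqrt{2714}$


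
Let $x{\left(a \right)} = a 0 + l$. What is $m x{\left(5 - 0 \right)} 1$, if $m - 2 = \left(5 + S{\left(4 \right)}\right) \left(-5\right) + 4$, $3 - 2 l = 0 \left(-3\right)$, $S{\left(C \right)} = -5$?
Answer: $9$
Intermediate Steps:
$l = \frac{3}{2}$ ($l = \frac{3}{2} - \frac{0 \left(-3\right)}{2} = \frac{3}{2} - 0 = \frac{3}{2} + 0 = \frac{3}{2} \approx 1.5$)
$m = 6$ ($m = 2 + \left(\left(5 - 5\right) \left(-5\right) + 4\right) = 2 + \left(0 \left(-5\right) + 4\right) = 2 + \left(0 + 4\right) = 2 + 4 = 6$)
$x{\left(a \right)} = \frac{3}{2}$ ($x{\left(a \right)} = a 0 + \frac{3}{2} = 0 + \frac{3}{2} = \frac{3}{2}$)
$m x{\left(5 - 0 \right)} 1 = 6 \cdot \frac{3}{2} \cdot 1 = 9 \cdot 1 = 9$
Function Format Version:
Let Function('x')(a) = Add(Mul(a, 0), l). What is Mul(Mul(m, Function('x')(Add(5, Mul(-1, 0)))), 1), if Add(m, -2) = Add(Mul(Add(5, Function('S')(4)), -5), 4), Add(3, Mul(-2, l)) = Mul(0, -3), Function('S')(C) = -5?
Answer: 9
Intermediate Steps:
l = Rational(3, 2) (l = Add(Rational(3, 2), Mul(Rational(-1, 2), Mul(0, -3))) = Add(Rational(3, 2), Mul(Rational(-1, 2), 0)) = Add(Rational(3, 2), 0) = Rational(3, 2) ≈ 1.5000)
m = 6 (m = Add(2, Add(Mul(Add(5, -5), -5), 4)) = Add(2, Add(Mul(0, -5), 4)) = Add(2, Add(0, 4)) = Add(2, 4) = 6)
Function('x')(a) = Rational(3, 2) (Function('x')(a) = Add(Mul(a, 0), Rational(3, 2)) = Add(0, Rational(3, 2)) = Rational(3, 2))
Mul(Mul(m, Function('x')(Add(5, Mul(-1, 0)))), 1) = Mul(Mul(6, Rational(3, 2)), 1) = Mul(9, 1) = 9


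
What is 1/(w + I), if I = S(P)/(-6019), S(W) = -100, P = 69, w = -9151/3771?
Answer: -22697649/54702769 ≈ -0.41493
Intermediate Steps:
w = -9151/3771 (w = -9151*1/3771 = -9151/3771 ≈ -2.4267)
I = 100/6019 (I = -100/(-6019) = -100*(-1/6019) = 100/6019 ≈ 0.016614)
1/(w + I) = 1/(-9151/3771 + 100/6019) = 1/(-54702769/22697649) = -22697649/54702769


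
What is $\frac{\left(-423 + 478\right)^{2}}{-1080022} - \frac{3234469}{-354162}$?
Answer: $\frac{873056584567}{95625687891} \approx 9.1299$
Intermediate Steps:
$\frac{\left(-423 + 478\right)^{2}}{-1080022} - \frac{3234469}{-354162} = 55^{2} \left(- \frac{1}{1080022}\right) - - \frac{3234469}{354162} = 3025 \left(- \frac{1}{1080022}\right) + \frac{3234469}{354162} = - \frac{3025}{1080022} + \frac{3234469}{354162} = \frac{873056584567}{95625687891}$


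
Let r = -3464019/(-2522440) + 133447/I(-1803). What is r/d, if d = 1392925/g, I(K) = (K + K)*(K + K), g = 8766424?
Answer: 12431903832449589923/1427743015395904125 ≈ 8.7074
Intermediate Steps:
I(K) = 4*K**2 (I(K) = (2*K)*(2*K) = 4*K**2)
r = 11345017154041/8199970653960 (r = -3464019/(-2522440) + 133447/((4*(-1803)**2)) = -3464019*(-1/2522440) + 133447/((4*3250809)) = 3464019/2522440 + 133447/13003236 = 11345017154041/8199970653960 ≈ 1.3835)
d = 1392925/8766424 ≈ 0.15889
r/d = 11345017154041/(8199970653960*(1392925/8766424)) = (11345017154041/8199970653960)*(8766424/1392925) = 12431903832449589923/1427743015395904125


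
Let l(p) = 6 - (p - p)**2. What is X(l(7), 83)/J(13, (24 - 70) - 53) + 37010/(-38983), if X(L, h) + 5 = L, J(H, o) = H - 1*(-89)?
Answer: -3736037/3976266 ≈ -0.93958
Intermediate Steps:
J(H, o) = 89 + H (J(H, o) = H + 89 = 89 + H)
l(p) = 6 (l(p) = 6 - 1*0**2 = 6 - 1*0 = 6 + 0 = 6)
X(L, h) = -5 + L
X(l(7), 83)/J(13, (24 - 70) - 53) + 37010/(-38983) = (-5 + 6)/(89 + 13) + 37010/(-38983) = 1/102 + 37010*(-1/38983) = 1*(1/102) - 37010/38983 = 1/102 - 37010/38983 = -3736037/3976266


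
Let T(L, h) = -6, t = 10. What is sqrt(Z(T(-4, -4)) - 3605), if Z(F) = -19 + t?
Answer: I*sqrt(3614) ≈ 60.117*I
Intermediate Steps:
Z(F) = -9 (Z(F) = -19 + 10 = -9)
sqrt(Z(T(-4, -4)) - 3605) = sqrt(-9 - 3605) = sqrt(-3614) = I*sqrt(3614)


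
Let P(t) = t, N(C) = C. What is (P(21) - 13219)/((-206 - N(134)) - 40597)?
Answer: 13198/40937 ≈ 0.32240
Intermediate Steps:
(P(21) - 13219)/((-206 - N(134)) - 40597) = (21 - 13219)/((-206 - 1*134) - 40597) = -13198/((-206 - 134) - 40597) = -13198/(-340 - 40597) = -13198/(-40937) = -13198*(-1/40937) = 13198/40937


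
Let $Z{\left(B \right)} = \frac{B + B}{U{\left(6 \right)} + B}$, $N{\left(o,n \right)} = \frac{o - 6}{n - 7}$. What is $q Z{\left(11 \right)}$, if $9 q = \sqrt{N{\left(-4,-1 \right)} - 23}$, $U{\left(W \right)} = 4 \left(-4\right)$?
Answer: $- \frac{11 i \sqrt{87}}{45} \approx - 2.28 i$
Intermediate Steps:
$U{\left(W \right)} = -16$
$N{\left(o,n \right)} = \frac{-6 + o}{-7 + n}$
$Z{\left(B \right)} = \frac{2 B}{-16 + B}$ ($Z{\left(B \right)} = \frac{B + B}{-16 + B} = \frac{2 B}{-16 + B}$)
$q = \frac{i \sqrt{87}}{18}$ ($q = \frac{\sqrt{\frac{-6 - 4}{-7 - 1} - 23}}{9} = \frac{\sqrt{\frac{1}{-8} \left(-10\right) - 23}}{9} = \frac{\sqrt{\left(- \frac{1}{8}\right) \left(-10\right) - 23}}{9} = \frac{\sqrt{\frac{5}{4} - 23}}{9} = \frac{\sqrt{- \frac{87}{4}}}{9} = \frac{\frac{1}{2} i \sqrt{87}}{9} = \frac{i \sqrt{87}}{18} \approx 0.51819 i$)
$q Z{\left(11 \right)} = \frac{i \sqrt{87}}{18} \cdot 2 \cdot 11 \frac{1}{-16 + 11} = \frac{i \sqrt{87}}{18} \cdot 2 \cdot 11 \frac{1}{-5} = \frac{i \sqrt{87}}{18} \cdot 2 \cdot 11 \left(- \frac{1}{5}\right) = \frac{i \sqrt{87}}{18} \left(- \frac{22}{5}\right) = - \frac{11 i \sqrt{87}}{45}$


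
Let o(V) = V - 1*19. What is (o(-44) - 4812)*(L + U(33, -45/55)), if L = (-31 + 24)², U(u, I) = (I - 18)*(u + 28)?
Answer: 58929000/11 ≈ 5.3572e+6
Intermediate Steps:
U(u, I) = (-18 + I)*(28 + u)
L = 49 (L = (-7)² = 49)
o(V) = -19 + V (o(V) = V - 19 = -19 + V)
(o(-44) - 4812)*(L + U(33, -45/55)) = ((-19 - 44) - 4812)*(49 + (-504 - 18*33 + 28*(-45/55) - 45/55*33)) = (-63 - 4812)*(49 + (-504 - 594 + 28*(-45*1/55) - 45*1/55*33)) = -4875*(49 + (-504 - 594 + 28*(-9/11) - 9/11*33)) = -4875*(49 + (-504 - 594 - 252/11 - 27)) = -4875*(49 - 12627/11) = -4875*(-12088/11) = 58929000/11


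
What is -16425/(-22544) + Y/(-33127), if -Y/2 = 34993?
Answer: 2121875359/746815088 ≈ 2.8412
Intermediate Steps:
Y = -69986 (Y = -2*34993 = -69986)
-16425/(-22544) + Y/(-33127) = -16425/(-22544) - 69986/(-33127) = -16425*(-1/22544) - 69986*(-1/33127) = 16425/22544 + 69986/33127 = 2121875359/746815088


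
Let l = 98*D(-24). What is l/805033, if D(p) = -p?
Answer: 2352/805033 ≈ 0.0029216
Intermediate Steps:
l = 2352 (l = 98*(-1*(-24)) = 98*24 = 2352)
l/805033 = 2352/805033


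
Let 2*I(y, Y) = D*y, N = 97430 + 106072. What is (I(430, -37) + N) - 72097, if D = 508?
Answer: 240625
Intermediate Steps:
N = 203502
I(y, Y) = 254*y (I(y, Y) = (508*y)/2 = 254*y)
(I(430, -37) + N) - 72097 = (254*430 + 203502) - 72097 = (109220 + 203502) - 72097 = 312722 - 72097 = 240625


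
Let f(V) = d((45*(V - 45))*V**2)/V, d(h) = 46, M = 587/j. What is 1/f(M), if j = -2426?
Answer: -587/111596 ≈ -0.0052600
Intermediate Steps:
M = -587/2426 (M = 587/(-2426) = 587*(-1/2426) = -587/2426 ≈ -0.24196)
f(V) = 46/V
1/f(M) = 1/(46/(-587/2426)) = 1/(46*(-2426/587)) = 1/(-111596/587) = -587/111596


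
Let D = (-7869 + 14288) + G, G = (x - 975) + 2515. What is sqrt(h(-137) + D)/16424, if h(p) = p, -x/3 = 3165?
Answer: I*sqrt(1673)/16424 ≈ 0.0024904*I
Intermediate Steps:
x = -9495 (x = -3*3165 = -9495)
G = -7955 (G = (-9495 - 975) + 2515 = -10470 + 2515 = -7955)
D = -1536 (D = (-7869 + 14288) - 7955 = 6419 - 7955 = -1536)
sqrt(h(-137) + D)/16424 = sqrt(-137 - 1536)/16424 = sqrt(-1673)*(1/16424) = (I*sqrt(1673))*(1/16424) = I*sqrt(1673)/16424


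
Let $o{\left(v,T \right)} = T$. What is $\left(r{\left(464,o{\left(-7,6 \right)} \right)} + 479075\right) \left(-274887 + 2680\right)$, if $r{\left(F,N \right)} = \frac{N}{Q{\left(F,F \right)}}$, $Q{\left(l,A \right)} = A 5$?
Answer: $- \frac{151272780305621}{1160} \approx -1.3041 \cdot 10^{11}$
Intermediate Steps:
$Q{\left(l,A \right)} = 5 A$
$r{\left(F,N \right)} = \frac{N}{5 F}$
$\left(r{\left(464,o{\left(-7,6 \right)} \right)} + 479075\right) \left(-274887 + 2680\right) = \left(\frac{1}{5} \cdot 6 \cdot \frac{1}{464} + 479075\right) \left(-274887 + 2680\right) = \left(\frac{1}{5} \cdot 6 \cdot \frac{1}{464} + 479075\right) \left(-272207\right) = \left(\frac{3}{1160} + 479075\right) \left(-272207\right) = \frac{555727003}{1160} \left(-272207\right) = - \frac{151272780305621}{1160}$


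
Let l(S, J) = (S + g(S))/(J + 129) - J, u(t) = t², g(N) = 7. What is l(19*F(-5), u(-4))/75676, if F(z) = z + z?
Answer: -2503/10973020 ≈ -0.00022810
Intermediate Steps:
F(z) = 2*z
l(S, J) = -J + (7 + S)/(129 + J) (l(S, J) = (S + 7)/(J + 129) - J = (7 + S)/(129 + J) - J = -J + (7 + S)/(129 + J))
l(19*F(-5), u(-4))/75676 = ((7 + 19*(2*(-5)) - ((-4)²)² - 129*(-4)²)/(129 + (-4)²))/75676 = ((7 + 19*(-10) - 1*16² - 129*16)/(129 + 16))*(1/75676) = ((7 - 190 - 1*256 - 2064)/145)*(1/75676) = ((7 - 190 - 256 - 2064)/145)*(1/75676) = ((1/145)*(-2503))*(1/75676) = -2503/145*1/75676 = -2503/10973020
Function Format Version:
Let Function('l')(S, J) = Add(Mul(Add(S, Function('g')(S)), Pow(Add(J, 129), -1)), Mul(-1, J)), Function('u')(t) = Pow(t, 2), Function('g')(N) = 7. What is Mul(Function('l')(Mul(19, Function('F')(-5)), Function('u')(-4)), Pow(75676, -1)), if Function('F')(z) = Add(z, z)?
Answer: Rational(-2503, 10973020) ≈ -0.00022810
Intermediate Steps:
Function('F')(z) = Mul(2, z)
Function('l')(S, J) = Add(Mul(-1, J), Mul(Pow(Add(129, J), -1), Add(7, S))) (Function('l')(S, J) = Add(Mul(Add(S, 7), Pow(Add(J, 129), -1)), Mul(-1, J)) = Add(Mul(Add(7, S), Pow(Add(129, J), -1)), Mul(-1, J)) = Add(Mul(Pow(Add(129, J), -1), Add(7, S)), Mul(-1, J)) = Add(Mul(-1, J), Mul(Pow(Add(129, J), -1), Add(7, S))))
Mul(Function('l')(Mul(19, Function('F')(-5)), Function('u')(-4)), Pow(75676, -1)) = Mul(Mul(Pow(Add(129, Pow(-4, 2)), -1), Add(7, Mul(19, Mul(2, -5)), Mul(-1, Pow(Pow(-4, 2), 2)), Mul(-129, Pow(-4, 2)))), Pow(75676, -1)) = Mul(Mul(Pow(Add(129, 16), -1), Add(7, Mul(19, -10), Mul(-1, Pow(16, 2)), Mul(-129, 16))), Rational(1, 75676)) = Mul(Mul(Pow(145, -1), Add(7, -190, Mul(-1, 256), -2064)), Rational(1, 75676)) = Mul(Mul(Rational(1, 145), Add(7, -190, -256, -2064)), Rational(1, 75676)) = Mul(Mul(Rational(1, 145), -2503), Rational(1, 75676)) = Mul(Rational(-2503, 145), Rational(1, 75676)) = Rational(-2503, 10973020)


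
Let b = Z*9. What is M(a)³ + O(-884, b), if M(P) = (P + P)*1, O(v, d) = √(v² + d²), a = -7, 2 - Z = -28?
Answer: -2744 + 2*√213589 ≈ -1819.7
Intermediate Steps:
Z = 30 (Z = 2 - 1*(-28) = 2 + 28 = 30)
b = 270 (b = 30*9 = 270)
O(v, d) = √(d² + v²)
M(P) = 2*P (M(P) = (2*P)*1 = 2*P)
M(a)³ + O(-884, b) = (2*(-7))³ + √(270² + (-884)²) = (-14)³ + √(72900 + 781456) = -2744 + √854356 = -2744 + 2*√213589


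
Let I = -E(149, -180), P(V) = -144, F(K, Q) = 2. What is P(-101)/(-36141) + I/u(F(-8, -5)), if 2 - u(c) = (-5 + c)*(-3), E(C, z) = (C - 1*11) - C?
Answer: -18883/12047 ≈ -1.5674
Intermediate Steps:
E(C, z) = -11 (E(C, z) = (C - 11) - C = (-11 + C) - C = -11)
u(c) = -13 + 3*c (u(c) = 2 - (-5 + c)*(-3) = 2 - (15 - 3*c) = 2 + (-15 + 3*c) = -13 + 3*c)
I = 11 (I = -1*(-11) = 11)
P(-101)/(-36141) + I/u(F(-8, -5)) = -144/(-36141) + 11/(-13 + 3*2) = -144*(-1/36141) + 11/(-13 + 6) = 48/12047 + 11/(-7) = 48/12047 + 11*(-⅐) = 48/12047 - 11/7 = -18883/12047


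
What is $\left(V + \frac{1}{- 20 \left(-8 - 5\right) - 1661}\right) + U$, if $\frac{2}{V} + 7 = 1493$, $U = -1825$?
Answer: $- \frac{1899720317}{1040943} \approx -1825.0$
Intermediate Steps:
$V = \frac{1}{743}$ ($V = \frac{2}{-7 + 1493} = \frac{2}{1486} = 2 \cdot \frac{1}{1486} = \frac{1}{743} \approx 0.0013459$)
$\left(V + \frac{1}{- 20 \left(-8 - 5\right) - 1661}\right) + U = \left(\frac{1}{743} + \frac{1}{- 20 \left(-8 - 5\right) - 1661}\right) - 1825 = \left(\frac{1}{743} + \frac{1}{\left(-20\right) \left(-13\right) - 1661}\right) - 1825 = \left(\frac{1}{743} + \frac{1}{260 - 1661}\right) - 1825 = \left(\frac{1}{743} + \frac{1}{-1401}\right) - 1825 = \left(\frac{1}{743} - \frac{1}{1401}\right) - 1825 = \frac{658}{1040943} - 1825 = - \frac{1899720317}{1040943}$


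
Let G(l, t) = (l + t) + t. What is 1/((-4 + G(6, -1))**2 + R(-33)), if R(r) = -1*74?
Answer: -1/74 ≈ -0.013514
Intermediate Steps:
G(l, t) = l + 2*t
R(r) = -74
1/((-4 + G(6, -1))**2 + R(-33)) = 1/((-4 + (6 + 2*(-1)))**2 - 74) = 1/((-4 + (6 - 2))**2 - 74) = 1/((-4 + 4)**2 - 74) = 1/(0**2 - 74) = 1/(0 - 74) = 1/(-74) = -1/74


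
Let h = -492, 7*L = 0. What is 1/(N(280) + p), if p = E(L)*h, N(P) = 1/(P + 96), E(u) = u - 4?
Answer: 376/739969 ≈ 0.00050813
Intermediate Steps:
L = 0 (L = (⅐)*0 = 0)
E(u) = -4 + u
N(P) = 1/(96 + P)
p = 1968 (p = (-4 + 0)*(-492) = -4*(-492) = 1968)
1/(N(280) + p) = 1/(1/(96 + 280) + 1968) = 1/(1/376 + 1968) = 1/(739969/376) = 376/739969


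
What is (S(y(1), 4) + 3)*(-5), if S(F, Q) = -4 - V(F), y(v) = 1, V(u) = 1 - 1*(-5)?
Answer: 35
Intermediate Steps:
V(u) = 6 (V(u) = 1 + 5 = 6)
S(F, Q) = -10 (S(F, Q) = -4 - 1*6 = -4 - 6 = -10)
(S(y(1), 4) + 3)*(-5) = (-10 + 3)*(-5) = -7*(-5) = 35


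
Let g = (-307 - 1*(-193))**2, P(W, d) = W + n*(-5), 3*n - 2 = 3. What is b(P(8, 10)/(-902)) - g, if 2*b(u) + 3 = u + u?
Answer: -17585617/1353 ≈ -12998.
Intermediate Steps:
n = 5/3 (n = 2/3 + (1/3)*3 = 2/3 + 1 = 5/3 ≈ 1.6667)
P(W, d) = -25/3 + W (P(W, d) = W + (5/3)*(-5) = W - 25/3 = -25/3 + W)
b(u) = -3/2 + u (b(u) = -3/2 + (u + u)/2 = -3/2 + (2*u)/2 = -3/2 + u)
g = 12996 (g = (-307 + 193)**2 = (-114)**2 = 12996)
b(P(8, 10)/(-902)) - g = (-3/2 + (-25/3 + 8)/(-902)) - 1*12996 = (-3/2 - 1/3*(-1/902)) - 12996 = (-3/2 + 1/2706) - 12996 = -2029/1353 - 12996 = -17585617/1353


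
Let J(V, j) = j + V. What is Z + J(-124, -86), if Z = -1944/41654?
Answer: -4374642/20827 ≈ -210.05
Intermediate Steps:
Z = -972/20827 (Z = -1944*1/41654 = -972/20827 ≈ -0.046670)
J(V, j) = V + j
Z + J(-124, -86) = -972/20827 + (-124 - 86) = -972/20827 - 210 = -4374642/20827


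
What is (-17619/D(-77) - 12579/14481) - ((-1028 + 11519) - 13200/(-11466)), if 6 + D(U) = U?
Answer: -874577020523/85069439 ≈ -10281.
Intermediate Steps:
D(U) = -6 + U
(-17619/D(-77) - 12579/14481) - ((-1028 + 11519) - 13200/(-11466)) = (-17619/(-6 - 77) - 12579/14481) - ((-1028 + 11519) - 13200/(-11466)) = (-17619/(-83) - 12579*1/14481) - (10491 - 13200*(-1/11466)) = (-17619*(-1/83) - 4193/4827) - (10491 + 2200/1911) = (17619/83 - 4193/4827) - 1*20050501/1911 = 84698894/400641 - 20050501/1911 = -874577020523/85069439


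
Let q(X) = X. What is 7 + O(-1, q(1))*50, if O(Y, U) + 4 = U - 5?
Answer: -393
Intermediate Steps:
O(Y, U) = -9 + U (O(Y, U) = -4 + (U - 5) = -4 + (-5 + U) = -9 + U)
7 + O(-1, q(1))*50 = 7 + (-9 + 1)*50 = 7 - 8*50 = 7 - 400 = -393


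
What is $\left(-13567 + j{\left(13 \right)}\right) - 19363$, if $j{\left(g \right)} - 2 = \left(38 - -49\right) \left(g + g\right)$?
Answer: $-30666$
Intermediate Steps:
$j{\left(g \right)} = 2 + 174 g$ ($j{\left(g \right)} = 2 + \left(38 - -49\right) \left(g + g\right) = 2 + \left(38 + 49\right) 2 g = 2 + 87 \cdot 2 g = 2 + 174 g$)
$\left(-13567 + j{\left(13 \right)}\right) - 19363 = \left(-13567 + \left(2 + 174 \cdot 13\right)\right) - 19363 = \left(-13567 + \left(2 + 2262\right)\right) - 19363 = \left(-13567 + 2264\right) - 19363 = -11303 - 19363 = -30666$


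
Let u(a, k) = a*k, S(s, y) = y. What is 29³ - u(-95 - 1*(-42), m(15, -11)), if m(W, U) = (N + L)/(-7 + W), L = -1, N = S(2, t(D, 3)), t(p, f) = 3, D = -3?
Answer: 97609/4 ≈ 24402.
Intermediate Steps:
N = 3
m(W, U) = 2/(-7 + W) (m(W, U) = (3 - 1)/(-7 + W) = 2/(-7 + W))
29³ - u(-95 - 1*(-42), m(15, -11)) = 29³ - (-95 - 1*(-42))*2/(-7 + 15) = 24389 - (-95 + 42)*2/8 = 24389 - (-53)*2*(⅛) = 24389 - (-53)/4 = 24389 - 1*(-53/4) = 24389 + 53/4 = 97609/4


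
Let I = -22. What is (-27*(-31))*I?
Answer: -18414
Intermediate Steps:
(-27*(-31))*I = -27*(-31)*(-22) = 837*(-22) = -18414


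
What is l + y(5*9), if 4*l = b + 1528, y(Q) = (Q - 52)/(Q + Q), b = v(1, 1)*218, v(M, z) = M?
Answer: 19639/45 ≈ 436.42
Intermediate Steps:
b = 218 (b = 1*218 = 218)
y(Q) = (-52 + Q)/(2*Q) (y(Q) = (-52 + Q)/((2*Q)) = (-52 + Q)*(1/(2*Q)) = (-52 + Q)/(2*Q))
l = 873/2 (l = (218 + 1528)/4 = (1/4)*1746 = 873/2 ≈ 436.50)
l + y(5*9) = 873/2 + (-52 + 5*9)/(2*((5*9))) = 873/2 + (1/2)*(-52 + 45)/45 = 873/2 + (1/2)*(1/45)*(-7) = 873/2 - 7/90 = 19639/45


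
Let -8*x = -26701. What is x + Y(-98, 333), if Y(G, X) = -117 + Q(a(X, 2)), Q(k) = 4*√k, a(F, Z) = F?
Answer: 25765/8 + 12*√37 ≈ 3293.6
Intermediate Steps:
x = 26701/8 (x = -⅛*(-26701) = 26701/8 ≈ 3337.6)
Y(G, X) = -117 + 4*√X
x + Y(-98, 333) = 26701/8 + (-117 + 4*√333) = 26701/8 + (-117 + 4*(3*√37)) = 26701/8 + (-117 + 12*√37) = 25765/8 + 12*√37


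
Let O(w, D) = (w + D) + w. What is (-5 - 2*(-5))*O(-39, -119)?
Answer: -985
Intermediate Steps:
O(w, D) = D + 2*w (O(w, D) = (D + w) + w = D + 2*w)
(-5 - 2*(-5))*O(-39, -119) = (-5 - 2*(-5))*(-119 + 2*(-39)) = (-5 + 10)*(-119 - 78) = 5*(-197) = -985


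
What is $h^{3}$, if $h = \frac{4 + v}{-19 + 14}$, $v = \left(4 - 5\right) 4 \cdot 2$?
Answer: $\frac{64}{125} \approx 0.512$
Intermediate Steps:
$v = -8$ ($v = \left(4 - 5\right) 4 \cdot 2 = \left(-1\right) 4 \cdot 2 = \left(-4\right) 2 = -8$)
$h = \frac{4}{5}$ ($h = \frac{4 - 8}{-19 + 14} = - \frac{4}{-5} = \left(-4\right) \left(- \frac{1}{5}\right) = \frac{4}{5} \approx 0.8$)
$h^{3} = \left(\frac{4}{5}\right)^{3} = \frac{64}{125}$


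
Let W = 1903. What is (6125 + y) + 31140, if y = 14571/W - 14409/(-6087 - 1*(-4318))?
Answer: 125502353281/3366407 ≈ 37281.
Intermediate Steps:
y = 53196426/3366407 (y = 14571/1903 - 14409/(-6087 - 1*(-4318)) = 14571*(1/1903) - 14409/(-6087 + 4318) = 14571/1903 - 14409/(-1769) = 14571/1903 - 14409*(-1/1769) = 14571/1903 + 14409/1769 = 53196426/3366407 ≈ 15.802)
(6125 + y) + 31140 = (6125 + 53196426/3366407) + 31140 = 20672439301/3366407 + 31140 = 125502353281/3366407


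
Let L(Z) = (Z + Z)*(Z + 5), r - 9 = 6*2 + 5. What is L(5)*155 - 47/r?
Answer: 402953/26 ≈ 15498.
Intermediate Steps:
r = 26 (r = 9 + (6*2 + 5) = 9 + (12 + 5) = 9 + 17 = 26)
L(Z) = 2*Z*(5 + Z) (L(Z) = (2*Z)*(5 + Z) = 2*Z*(5 + Z))
L(5)*155 - 47/r = (2*5*(5 + 5))*155 - 47/26 = (2*5*10)*155 - 47*1/26 = 100*155 - 47/26 = 15500 - 47/26 = 402953/26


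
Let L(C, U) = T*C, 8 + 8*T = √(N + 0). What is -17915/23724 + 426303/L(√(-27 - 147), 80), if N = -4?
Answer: -17915/23724 + 284202*I*√174*(4 + I)/493 ≈ -7605.0 + 30417.0*I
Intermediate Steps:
T = -1 + I/4 (T = -1 + √(-4 + 0)/8 = -1 + √(-4)/8 = -1 + (2*I)/8 = -1 + I/4 ≈ -1.0 + 0.25*I)
L(C, U) = C*(-1 + I/4) (L(C, U) = (-1 + I/4)*C = C*(-1 + I/4))
-17915/23724 + 426303/L(√(-27 - 147), 80) = -17915/23724 + 426303/((√(-27 - 147)*(-4 + I)/4)) = -17915*1/23724 + 426303/((√(-174)*(-4 + I)/4)) = -17915/23724 + 426303/(((I*√174)*(-4 + I)/4)) = -17915/23724 + 426303/((I*√174*(-4 + I)/4)) = -17915/23724 + 426303*(-2*I*√174*(-4 - I)/1479) = -17915/23724 - 284202*I*√174*(-4 - I)/493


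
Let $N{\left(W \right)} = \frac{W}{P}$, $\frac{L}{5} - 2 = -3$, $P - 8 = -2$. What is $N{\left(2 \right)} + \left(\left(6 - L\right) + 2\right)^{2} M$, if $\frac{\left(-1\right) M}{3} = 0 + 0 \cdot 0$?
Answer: $\frac{1}{3} \approx 0.33333$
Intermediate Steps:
$P = 6$ ($P = 8 - 2 = 6$)
$L = -5$ ($L = 10 + 5 \left(-3\right) = 10 - 15 = -5$)
$N{\left(W \right)} = \frac{W}{6}$
$M = 0$ ($M = - 3 \left(0 + 0 \cdot 0\right) = - 3 \left(0 + 0\right) = \left(-3\right) 0 = 0$)
$N{\left(2 \right)} + \left(\left(6 - L\right) + 2\right)^{2} M = \frac{1}{6} \cdot 2 + \left(\left(6 - -5\right) + 2\right)^{2} \cdot 0 = \frac{1}{3} + \left(\left(6 + 5\right) + 2\right)^{2} \cdot 0 = \frac{1}{3} + \left(11 + 2\right)^{2} \cdot 0 = \frac{1}{3} + 13^{2} \cdot 0 = \frac{1}{3} + 169 \cdot 0 = \frac{1}{3} + 0 = \frac{1}{3}$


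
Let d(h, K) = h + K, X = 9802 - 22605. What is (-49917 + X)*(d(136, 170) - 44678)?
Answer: 2783011840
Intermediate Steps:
X = -12803
d(h, K) = K + h
(-49917 + X)*(d(136, 170) - 44678) = (-49917 - 12803)*((170 + 136) - 44678) = -62720*(306 - 44678) = -62720*(-44372) = 2783011840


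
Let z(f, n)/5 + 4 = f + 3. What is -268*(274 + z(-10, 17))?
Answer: -58692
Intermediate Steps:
z(f, n) = -5 + 5*f (z(f, n) = -20 + 5*(f + 3) = -20 + 5*(3 + f) = -20 + (15 + 5*f) = -5 + 5*f)
-268*(274 + z(-10, 17)) = -268*(274 + (-5 + 5*(-10))) = -268*(274 + (-5 - 50)) = -268*(274 - 55) = -268*219 = -58692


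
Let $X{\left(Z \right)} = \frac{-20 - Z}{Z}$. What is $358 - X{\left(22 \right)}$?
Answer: $\frac{3959}{11} \approx 359.91$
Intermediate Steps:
$X{\left(Z \right)} = \frac{-20 - Z}{Z}$
$358 - X{\left(22 \right)} = 358 - \frac{-20 - 22}{22} = 358 - \frac{1}{22} \left(-42\right) = 358 - - \frac{21}{11} = 358 + \frac{21}{11} = \frac{3959}{11}$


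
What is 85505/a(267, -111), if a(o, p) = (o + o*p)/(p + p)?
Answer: 632737/979 ≈ 646.31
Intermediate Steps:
a(o, p) = (o + o*p)/(2*p) (a(o, p) = (o + o*p)/((2*p)) = (o + o*p)*(1/(2*p)) = (o + o*p)/(2*p))
85505/a(267, -111) = 85505/(((½)*267*(1 - 111)/(-111))) = 85505/(((½)*267*(-1/111)*(-110))) = 85505/(4895/37) = 85505*(37/4895) = 632737/979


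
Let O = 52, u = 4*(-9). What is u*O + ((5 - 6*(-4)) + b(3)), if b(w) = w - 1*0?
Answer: -1840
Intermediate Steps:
u = -36
b(w) = w (b(w) = w + 0 = w)
u*O + ((5 - 6*(-4)) + b(3)) = -36*52 + ((5 - 6*(-4)) + 3) = -1872 + ((5 + 24) + 3) = -1872 + (29 + 3) = -1872 + 32 = -1840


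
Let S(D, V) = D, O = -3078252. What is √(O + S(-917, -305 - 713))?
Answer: I*√3079169 ≈ 1754.8*I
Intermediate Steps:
√(O + S(-917, -305 - 713)) = √(-3078252 - 917) = √(-3079169) = I*√3079169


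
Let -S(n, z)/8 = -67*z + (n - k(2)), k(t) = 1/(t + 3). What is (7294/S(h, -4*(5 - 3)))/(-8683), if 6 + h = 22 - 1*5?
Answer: 18235/94957288 ≈ 0.00019203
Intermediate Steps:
k(t) = 1/(3 + t)
h = 11 (h = -6 + (22 - 1*5) = -6 + (22 - 5) = -6 + 17 = 11)
S(n, z) = 8/5 - 8*n + 536*z (S(n, z) = -8*(-67*z + (n - 1/(3 + 2))) = -8*(-67*z + (n - 1/5)) = -8*(-67*z + (-1/5 + n)) = -8*(-1/5 + n - 67*z) = 8/5 - 8*n + 536*z)
(7294/S(h, -4*(5 - 3)))/(-8683) = (7294/(8/5 - 8*11 + 536*(-4*(5 - 3))))/(-8683) = (7294/(8/5 - 88 + 536*(-4*2)))*(-1/8683) = (7294/(8/5 - 88 + 536*(-8)))*(-1/8683) = (7294/(8/5 - 88 - 4288))*(-1/8683) = (7294/(-21872/5))*(-1/8683) = (7294*(-5/21872))*(-1/8683) = -18235/10936*(-1/8683) = 18235/94957288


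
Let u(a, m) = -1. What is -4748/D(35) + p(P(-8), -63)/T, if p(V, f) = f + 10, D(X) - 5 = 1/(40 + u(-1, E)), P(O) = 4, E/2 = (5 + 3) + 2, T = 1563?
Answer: -72358556/76587 ≈ -944.79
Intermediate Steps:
E = 20 (E = 2*((5 + 3) + 2) = 2*(8 + 2) = 2*10 = 20)
D(X) = 196/39 (D(X) = 5 + 1/(40 - 1) = 5 + 1/39 = 196/39)
p(V, f) = 10 + f
-4748/D(35) + p(P(-8), -63)/T = -4748/196/39 + (10 - 63)/1563 = -4748*39/196 - 53*1/1563 = -46293/49 - 53/1563 = -72358556/76587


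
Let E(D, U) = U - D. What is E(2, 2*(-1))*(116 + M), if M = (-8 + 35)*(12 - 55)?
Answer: 4180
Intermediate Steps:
M = -1161 (M = 27*(-43) = -1161)
E(2, 2*(-1))*(116 + M) = (2*(-1) - 1*2)*(116 - 1161) = (-2 - 2)*(-1045) = -4*(-1045) = 4180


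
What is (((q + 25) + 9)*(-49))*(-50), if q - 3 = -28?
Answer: 22050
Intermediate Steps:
q = -25 (q = 3 - 28 = -25)
(((q + 25) + 9)*(-49))*(-50) = (((-25 + 25) + 9)*(-49))*(-50) = ((0 + 9)*(-49))*(-50) = (9*(-49))*(-50) = -441*(-50) = 22050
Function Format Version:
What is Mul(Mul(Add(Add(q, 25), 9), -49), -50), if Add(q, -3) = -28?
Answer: 22050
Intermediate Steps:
q = -25 (q = Add(3, -28) = -25)
Mul(Mul(Add(Add(q, 25), 9), -49), -50) = Mul(Mul(Add(Add(-25, 25), 9), -49), -50) = Mul(Mul(Add(0, 9), -49), -50) = Mul(Mul(9, -49), -50) = Mul(-441, -50) = 22050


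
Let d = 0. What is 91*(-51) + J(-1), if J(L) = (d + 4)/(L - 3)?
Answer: -4642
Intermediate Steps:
J(L) = 4/(-3 + L) (J(L) = (0 + 4)/(L - 3) = 4/(-3 + L))
91*(-51) + J(-1) = 91*(-51) + 4/(-3 - 1) = -4641 + 4/(-4) = -4641 + 4*(-¼) = -4641 - 1 = -4642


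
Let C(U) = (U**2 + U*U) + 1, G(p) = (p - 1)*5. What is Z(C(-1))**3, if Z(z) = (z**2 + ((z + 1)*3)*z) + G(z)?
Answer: 166375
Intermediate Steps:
G(p) = -5 + 5*p (G(p) = (-1 + p)*5 = -5 + 5*p)
C(U) = 1 + 2*U**2 (C(U) = (U**2 + U**2) + 1 = 2*U**2 + 1 = 1 + 2*U**2)
Z(z) = -5 + z**2 + 5*z + z*(3 + 3*z) (Z(z) = (z**2 + ((z + 1)*3)*z) + (-5 + 5*z) = (z**2 + ((1 + z)*3)*z) + (-5 + 5*z) = (z**2 + (3 + 3*z)*z) + (-5 + 5*z) = (z**2 + z*(3 + 3*z)) + (-5 + 5*z) = -5 + z**2 + 5*z + z*(3 + 3*z))
Z(C(-1))**3 = (-5 + 4*(1 + 2*(-1)**2)**2 + 8*(1 + 2*(-1)**2))**3 = (-5 + 4*(1 + 2*1)**2 + 8*(1 + 2*1))**3 = (-5 + 4*(1 + 2)**2 + 8*(1 + 2))**3 = (-5 + 4*3**2 + 8*3)**3 = (-5 + 4*9 + 24)**3 = (-5 + 36 + 24)**3 = 55**3 = 166375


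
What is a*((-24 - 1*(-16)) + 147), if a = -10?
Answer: -1390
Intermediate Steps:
a*((-24 - 1*(-16)) + 147) = -10*((-24 - 1*(-16)) + 147) = -10*((-24 + 16) + 147) = -10*(-8 + 147) = -10*139 = -1390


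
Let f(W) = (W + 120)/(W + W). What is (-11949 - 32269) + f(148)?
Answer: -3272065/74 ≈ -44217.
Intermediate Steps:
f(W) = (120 + W)/(2*W) (f(W) = (120 + W)/((2*W)) = (120 + W)*(1/(2*W)) = (120 + W)/(2*W))
(-11949 - 32269) + f(148) = (-11949 - 32269) + (½)*(120 + 148)/148 = -44218 + (½)*(1/148)*268 = -44218 + 67/74 = -3272065/74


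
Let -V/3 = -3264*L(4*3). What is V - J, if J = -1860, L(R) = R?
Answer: 119364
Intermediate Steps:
V = 117504 (V = -(-9792)*4*3 = -(-9792)*12 = -3*(-39168) = 117504)
V - J = 117504 - 1*(-1860) = 117504 + 1860 = 119364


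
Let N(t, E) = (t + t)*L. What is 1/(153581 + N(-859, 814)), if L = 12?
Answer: 1/132965 ≈ 7.5208e-6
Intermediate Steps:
N(t, E) = 24*t (N(t, E) = (t + t)*12 = (2*t)*12 = 24*t)
1/(153581 + N(-859, 814)) = 1/(153581 + 24*(-859)) = 1/(153581 - 20616) = 1/132965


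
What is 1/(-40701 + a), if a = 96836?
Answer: 1/56135 ≈ 1.7814e-5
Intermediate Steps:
1/(-40701 + a) = 1/(-40701 + 96836) = 1/56135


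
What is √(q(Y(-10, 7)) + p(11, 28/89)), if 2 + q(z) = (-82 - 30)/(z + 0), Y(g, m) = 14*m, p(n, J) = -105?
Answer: I*√5299/7 ≈ 10.399*I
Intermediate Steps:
q(z) = -2 - 112/z (q(z) = -2 + (-82 - 30)/(z + 0) = -2 - 112/z)
√(q(Y(-10, 7)) + p(11, 28/89)) = √((-2 - 112/(14*7)) - 105) = √((-2 - 112/98) - 105) = √((-2 - 112*1/98) - 105) = √((-2 - 8/7) - 105) = √(-22/7 - 105) = √(-757/7) = I*√5299/7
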